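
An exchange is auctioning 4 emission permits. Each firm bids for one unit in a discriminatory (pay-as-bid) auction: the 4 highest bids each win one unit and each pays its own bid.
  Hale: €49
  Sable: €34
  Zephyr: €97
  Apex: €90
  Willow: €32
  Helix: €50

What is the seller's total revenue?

Bids ranked high→low: 97 (Zephyr), 90 (Apex), 50 (Helix), 49 (Hale), 34 (Sable), 32 (Willow)
Winners (4 units): Zephyr, Apex, Helix, Hale.
Total revenue = 97 + 90 + 50 + 49 = €286.

Total revenue: €286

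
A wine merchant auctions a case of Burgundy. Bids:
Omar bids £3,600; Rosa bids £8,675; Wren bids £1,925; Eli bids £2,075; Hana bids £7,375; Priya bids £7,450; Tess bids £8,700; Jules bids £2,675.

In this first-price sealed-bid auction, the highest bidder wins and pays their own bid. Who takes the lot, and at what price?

Bids in order: 8,700 (Tess) > 8,675 (Rosa) > 7,450 (Priya) > 7,375 (Hana) > 3,600 (Omar) > 2,675 (Jules) > …
Tess has the highest bid and pays exactly that: £8,700.

Tess pays £8,700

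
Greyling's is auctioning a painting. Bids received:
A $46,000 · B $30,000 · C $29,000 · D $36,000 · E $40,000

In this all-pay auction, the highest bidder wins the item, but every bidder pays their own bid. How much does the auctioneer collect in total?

Total revenue: $181,000

All-pay auction: the highest bidder wins the item, but every bidder pays their own bid.
Bids ranked: 46,000 (A) > 40,000 (E) > 36,000 (D) > 30,000 (B) > 29,000 (C)
Every bidder forfeits their bid regardless of winning.
Revenue = 46,000 + 30,000 + 29,000 + 36,000 + 40,000 = $181,000.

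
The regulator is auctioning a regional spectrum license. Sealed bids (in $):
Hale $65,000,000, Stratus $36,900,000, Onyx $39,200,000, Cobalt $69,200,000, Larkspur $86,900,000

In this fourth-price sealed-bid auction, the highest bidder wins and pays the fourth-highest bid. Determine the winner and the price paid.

Bids in order: 86,900,000 (Larkspur) > 69,200,000 (Cobalt) > 65,000,000 (Hale) > 39,200,000 (Onyx) > 36,900,000 (Stratus)
Larkspur is highest; pays the fourth-highest bid, $39,200,000.

Larkspur pays $39,200,000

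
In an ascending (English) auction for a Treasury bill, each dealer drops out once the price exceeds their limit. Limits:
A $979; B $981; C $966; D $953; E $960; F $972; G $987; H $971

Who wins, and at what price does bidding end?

G wins at $981

Ascending (English) auction: the price rises until one bidder remains; the winner pays the price at which the last rival dropped out.
Sorting limits: 987 (G) > 981 (B) > 979 (A) > 972 (F) > 971 (H) > 966 (C) > …
B is the last rival to drop out, at $981; G remains and wins at that price.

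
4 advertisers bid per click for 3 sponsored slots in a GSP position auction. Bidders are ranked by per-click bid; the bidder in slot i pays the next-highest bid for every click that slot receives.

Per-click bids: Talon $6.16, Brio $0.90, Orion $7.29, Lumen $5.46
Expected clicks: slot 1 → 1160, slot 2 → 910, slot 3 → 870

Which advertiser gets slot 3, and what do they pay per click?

Lumen; $0.90 per click

Sorting advertisers: $7.29 (Orion) > $6.16 (Talon) > $5.46 (Lumen) > $0.90 (Brio)
Slot 3 goes to the third-ranked bidder, Lumen, who pays the next bid down: $0.90/click.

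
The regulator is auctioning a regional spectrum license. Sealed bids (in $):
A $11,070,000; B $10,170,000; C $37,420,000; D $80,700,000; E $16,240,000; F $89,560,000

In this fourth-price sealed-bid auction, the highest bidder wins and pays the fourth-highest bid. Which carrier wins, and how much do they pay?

F pays $16,240,000

Rule: the highest bidder wins and pays the fourth-highest bid.
Bids ranked: 89,560,000 (F) > 80,700,000 (D) > 37,420,000 (C) > 16,240,000 (E) > 11,070,000 (A) > 10,170,000 (B)
F wins; payment is bid #4 in the ranking = $16,240,000.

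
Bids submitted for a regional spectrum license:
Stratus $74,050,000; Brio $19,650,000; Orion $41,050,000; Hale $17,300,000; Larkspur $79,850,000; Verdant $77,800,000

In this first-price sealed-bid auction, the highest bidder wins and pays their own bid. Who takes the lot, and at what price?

Sorting bids: 79,850,000 (Larkspur) > 77,800,000 (Verdant) > 74,050,000 (Stratus) > 41,050,000 (Orion) > 19,650,000 (Brio) > 17,300,000 (Hale)
Larkspur has the highest bid and pays exactly that: $79,850,000.

Larkspur pays $79,850,000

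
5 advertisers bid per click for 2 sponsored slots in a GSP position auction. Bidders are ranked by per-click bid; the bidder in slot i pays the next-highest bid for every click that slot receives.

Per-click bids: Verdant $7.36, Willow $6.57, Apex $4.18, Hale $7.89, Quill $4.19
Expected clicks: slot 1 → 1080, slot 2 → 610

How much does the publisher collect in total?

Per-click bids in order: $7.89 (Hale) > $7.36 (Verdant) > $6.57 (Willow) > …
Slot 1: Hale pays $7.36 × 1080 = $7948.80
Slot 2: Verdant pays $6.57 × 610 = $4007.70
Total = $11956.50

Total revenue: $11956.50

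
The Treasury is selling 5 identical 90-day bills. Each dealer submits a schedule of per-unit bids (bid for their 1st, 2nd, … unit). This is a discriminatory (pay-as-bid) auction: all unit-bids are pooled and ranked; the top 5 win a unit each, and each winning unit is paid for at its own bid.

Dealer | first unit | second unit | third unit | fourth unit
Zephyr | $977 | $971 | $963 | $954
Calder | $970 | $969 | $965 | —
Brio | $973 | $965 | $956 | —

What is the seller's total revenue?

Pooled unit-bids ranked (top 5): 977 (Zephyr-1), 973 (Brio-1), 971 (Zephyr-2), 970 (Calder-1), 969 (Calder-2)
Next rejected bid: $965 (not a price — pay-as-bid).
Each winning unit pays its own bid.
Revenue = 977 + 973 + 971 + 970 + 969 = $4,860.

Total revenue: $4,860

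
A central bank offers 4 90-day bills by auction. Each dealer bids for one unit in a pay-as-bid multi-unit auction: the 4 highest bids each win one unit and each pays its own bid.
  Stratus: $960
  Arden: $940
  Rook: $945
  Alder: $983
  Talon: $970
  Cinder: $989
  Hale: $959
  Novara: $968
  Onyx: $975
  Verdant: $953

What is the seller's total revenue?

Sorting: 989 (Cinder), 983 (Alder), 975 (Onyx), 970 (Talon), 968 (Novara), 960 (Stratus), …
Top 4: Cinder, Alder, Onyx, Talon.
Total revenue = 989 + 983 + 975 + 970 = $3,917.

Total revenue: $3,917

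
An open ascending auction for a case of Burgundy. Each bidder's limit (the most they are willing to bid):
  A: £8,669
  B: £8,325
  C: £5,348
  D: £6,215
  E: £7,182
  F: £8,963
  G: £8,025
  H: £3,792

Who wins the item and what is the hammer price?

F wins at £8,669

Limits ranked: 8,963 (F) > 8,669 (A) > 8,325 (B) > 8,025 (G) > 7,182 (E) > 6,215 (D) > …
A is the last rival to drop out, at £8,669; F remains and wins at that price.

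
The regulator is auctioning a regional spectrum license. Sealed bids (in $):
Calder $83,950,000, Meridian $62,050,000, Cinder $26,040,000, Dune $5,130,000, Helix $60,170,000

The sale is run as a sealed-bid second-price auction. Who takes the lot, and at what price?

Calder pays $62,050,000

Sealed-bid second-price auction: the highest bidder wins and pays the second-highest bid.
Bids ranked: 83,950,000 (Calder) > 62,050,000 (Meridian) > 60,170,000 (Helix) > 26,040,000 (Cinder) > 5,130,000 (Dune)
Calder is highest; pays the second-highest bid, $62,050,000.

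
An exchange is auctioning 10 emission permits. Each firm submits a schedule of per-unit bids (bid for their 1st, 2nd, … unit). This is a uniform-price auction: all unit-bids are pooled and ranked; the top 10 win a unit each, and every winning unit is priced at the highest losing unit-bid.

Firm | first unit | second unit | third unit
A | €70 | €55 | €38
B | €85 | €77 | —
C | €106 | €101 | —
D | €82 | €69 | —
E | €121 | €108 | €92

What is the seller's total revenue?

Pooled unit-bids ranked (top 10): 121 (E-1), 108 (E-2), 106 (C-1), 101 (C-2), 92 (E-3), 85 (B-1), 82 (D-1), 77 (B-2), 70 (A-1), 69 (D-2)
First bid not allocated: €55.
Allocation: A 1, B 2, C 2, D 2, E 3. Every unit priced at €55.
Revenue = 10 × 55 = €550.

Total revenue: €550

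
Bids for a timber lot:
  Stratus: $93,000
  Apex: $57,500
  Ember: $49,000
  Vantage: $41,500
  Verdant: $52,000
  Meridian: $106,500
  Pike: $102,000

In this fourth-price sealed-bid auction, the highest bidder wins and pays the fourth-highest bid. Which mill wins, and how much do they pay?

Bids ranked: 106,500 (Meridian) > 102,000 (Pike) > 93,000 (Stratus) > 57,500 (Apex) > 52,000 (Verdant) > 49,000 (Ember) > …
Meridian wins; payment is bid #4 in the ranking = $57,500.

Meridian pays $57,500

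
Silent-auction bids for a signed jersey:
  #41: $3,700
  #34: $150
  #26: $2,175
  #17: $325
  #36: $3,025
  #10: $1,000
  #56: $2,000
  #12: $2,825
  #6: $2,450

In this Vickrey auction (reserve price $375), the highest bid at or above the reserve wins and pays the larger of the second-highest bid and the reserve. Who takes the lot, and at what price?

Vickrey auction (reserve price $375): the highest bid at or above the reserve wins and pays the larger of the second-highest bid and the reserve.
Sorting bids: 3,700 (#41) > 3,025 (#36) > 2,825 (#12) > 2,450 (#6) > 2,175 (#26) > 2,000 (#56) > …
#41 has the top bid at or above the reserve ($3,700).
Second-highest bid $3,025 exceeds the reserve $375 → payment $3,025.

#41 pays $3,025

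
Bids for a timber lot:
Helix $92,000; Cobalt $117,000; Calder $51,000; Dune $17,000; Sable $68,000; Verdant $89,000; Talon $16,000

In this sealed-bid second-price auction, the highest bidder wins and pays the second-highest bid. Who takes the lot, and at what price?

Rule: the highest bidder wins and pays the second-highest bid.
Bids ranked: 117,000 (Cobalt) > 92,000 (Helix) > 89,000 (Verdant) > 68,000 (Sable) > 51,000 (Calder) > 17,000 (Dune) > …
Cobalt wins with the highest bid; price is set by the runner-up at $92,000.

Cobalt pays $92,000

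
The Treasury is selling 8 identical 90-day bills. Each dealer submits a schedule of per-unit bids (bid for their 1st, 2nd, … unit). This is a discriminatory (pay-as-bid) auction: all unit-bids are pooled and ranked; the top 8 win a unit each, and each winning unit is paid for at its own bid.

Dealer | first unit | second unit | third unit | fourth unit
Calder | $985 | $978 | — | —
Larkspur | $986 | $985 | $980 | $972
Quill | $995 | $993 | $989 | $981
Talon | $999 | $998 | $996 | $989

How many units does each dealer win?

Larkspur 1, Quill 3, Talon 4

Pooled unit-bids ranked (top 8): 999 (Talon-1), 998 (Talon-2), 996 (Talon-3), 995 (Quill-1), 993 (Quill-2), 989 (Quill-3), 989 (Talon-4), 986 (Larkspur-1)
Next rejected bid: $985 (not a price — pay-as-bid).
Allocation: Larkspur 1, Quill 3, Talon 4.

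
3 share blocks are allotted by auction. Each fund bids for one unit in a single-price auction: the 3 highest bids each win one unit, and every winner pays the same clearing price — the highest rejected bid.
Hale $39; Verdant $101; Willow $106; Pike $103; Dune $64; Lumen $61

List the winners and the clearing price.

Sorting: 106 (Willow), 103 (Pike), 101 (Verdant), 64 (Dune), 61 (Lumen), …
Winners (3 units): Willow, Pike, Verdant.
Clearing price = highest rejected bid = $64.

Willow, Pike, Verdant; each pays $64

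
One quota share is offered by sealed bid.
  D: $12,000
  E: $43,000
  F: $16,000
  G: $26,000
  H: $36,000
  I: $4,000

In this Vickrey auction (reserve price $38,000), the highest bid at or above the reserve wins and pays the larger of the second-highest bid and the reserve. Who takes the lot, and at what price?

Bids ranked: 43,000 (E) > 36,000 (H) > 26,000 (G) > 16,000 (F) > 12,000 (D) > 4,000 (I)
Highest eligible bid: E at $43,000.
max(second-highest $36,000, reserve $38,000) = $38,000.

E pays $38,000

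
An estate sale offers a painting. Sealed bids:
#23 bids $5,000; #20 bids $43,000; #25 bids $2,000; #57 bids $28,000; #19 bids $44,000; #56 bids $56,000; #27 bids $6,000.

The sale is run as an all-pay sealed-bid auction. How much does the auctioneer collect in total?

Total revenue: $184,000

Rule: the highest bidder wins the item, but every bidder pays their own bid.
Bids in order: 56,000 (#56) > 44,000 (#19) > 43,000 (#20) > 28,000 (#57) > 6,000 (#27) > 5,000 (#23) > …
Every bidder forfeits their bid regardless of winning.
Revenue = 5,000 + 43,000 + 2,000 + 28,000 + 44,000 + 56,000 + 6,000 = $184,000.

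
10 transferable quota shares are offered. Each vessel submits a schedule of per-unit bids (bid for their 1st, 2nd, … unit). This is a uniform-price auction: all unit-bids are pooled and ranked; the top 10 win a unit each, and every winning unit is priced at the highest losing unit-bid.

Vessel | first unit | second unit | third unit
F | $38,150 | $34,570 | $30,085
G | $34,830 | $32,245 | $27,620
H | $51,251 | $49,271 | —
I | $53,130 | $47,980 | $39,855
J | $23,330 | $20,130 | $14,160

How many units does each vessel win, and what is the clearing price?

Merging the schedules and taking the best 10: 53,130 (I-1), 51,251 (H-1), 49,271 (H-2), 47,980 (I-2), 39,855 (I-3), 38,150 (F-1), 34,830 (G-1), 34,570 (F-2), 32,245 (G-2), 30,085 (F-3)
The (k+1)-th unit-bid is $27,620.
Allocation: F 3, G 2, H 2, I 3.

F 3, G 2, H 2, I 3; clearing price $27,620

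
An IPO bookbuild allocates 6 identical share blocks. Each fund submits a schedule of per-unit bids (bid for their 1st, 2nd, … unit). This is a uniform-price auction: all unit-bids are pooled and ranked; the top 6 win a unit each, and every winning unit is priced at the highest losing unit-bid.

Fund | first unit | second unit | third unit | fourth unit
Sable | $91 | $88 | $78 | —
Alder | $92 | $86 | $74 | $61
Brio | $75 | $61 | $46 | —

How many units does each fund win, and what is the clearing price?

All unit-bids, highest first — top 6: 92 (Alder-1), 91 (Sable-1), 88 (Sable-2), 86 (Alder-2), 78 (Sable-3), 75 (Brio-1)
The (k+1)-th unit-bid is $74.
Allocation: Alder 2, Brio 1, Sable 3.

Alder 2, Brio 1, Sable 3; clearing price $74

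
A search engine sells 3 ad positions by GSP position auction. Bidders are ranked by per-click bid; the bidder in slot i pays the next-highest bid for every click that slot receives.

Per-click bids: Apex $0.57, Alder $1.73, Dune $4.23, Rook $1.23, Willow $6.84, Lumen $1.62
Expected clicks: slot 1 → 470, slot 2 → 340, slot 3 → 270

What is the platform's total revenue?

Total revenue: $3013.70

Per-click bids in order: $6.84 (Willow) > $4.23 (Dune) > $1.73 (Alder) > $1.62 (Lumen) > …
Slot 1: Willow pays $4.23 × 470 = $1988.10
Slot 2: Dune pays $1.73 × 340 = $588.20
Slot 3: Alder pays $1.62 × 270 = $437.40
Total = $3013.70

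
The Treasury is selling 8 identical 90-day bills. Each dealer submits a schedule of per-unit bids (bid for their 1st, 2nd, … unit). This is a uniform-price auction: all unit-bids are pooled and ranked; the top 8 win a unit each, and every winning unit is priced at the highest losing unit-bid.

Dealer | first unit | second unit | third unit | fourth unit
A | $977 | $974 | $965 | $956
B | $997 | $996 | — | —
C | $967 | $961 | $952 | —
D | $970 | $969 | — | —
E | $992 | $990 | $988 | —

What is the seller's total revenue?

Total revenue: $7,752

Pooled unit-bids ranked (top 8): 997 (B-1), 996 (B-2), 992 (E-1), 990 (E-2), 988 (E-3), 977 (A-1), 974 (A-2), 970 (D-1)
The (k+1)-th unit-bid is $969.
Allocation: A 2, B 2, D 1, E 3. Every unit priced at $969.
Revenue = 8 × 969 = $7,752.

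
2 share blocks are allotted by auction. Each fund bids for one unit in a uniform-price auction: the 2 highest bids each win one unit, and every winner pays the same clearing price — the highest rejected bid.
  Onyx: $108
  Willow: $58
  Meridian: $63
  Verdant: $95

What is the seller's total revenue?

Sorting: 108 (Onyx), 95 (Verdant), 63 (Meridian), 58 (Willow)
Winners (2 units): Onyx, Verdant.
First losing bid is Meridian's $63, which sets the uniform price.
Total revenue = 2 × $63 = $126.

Total revenue: $126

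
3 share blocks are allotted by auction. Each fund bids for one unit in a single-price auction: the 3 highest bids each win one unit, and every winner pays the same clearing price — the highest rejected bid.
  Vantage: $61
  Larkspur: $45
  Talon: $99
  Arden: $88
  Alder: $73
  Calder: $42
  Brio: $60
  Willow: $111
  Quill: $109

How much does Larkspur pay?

Sorting: 111 (Willow), 109 (Quill), 99 (Talon), 88 (Arden), 73 (Alder), …
Winners (3 units): Willow, Quill, Talon.
Clearing price = highest rejected bid = $88.
Larkspur does not win → pays $0.

Larkspur pays $0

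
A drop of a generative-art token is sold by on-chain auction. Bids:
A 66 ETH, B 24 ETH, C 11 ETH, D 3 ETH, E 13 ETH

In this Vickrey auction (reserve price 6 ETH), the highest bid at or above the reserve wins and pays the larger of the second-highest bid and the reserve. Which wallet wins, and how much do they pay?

A pays 24 ETH

Bids in order: 66 (A) > 24 (B) > 13 (E) > 11 (C) > 3 (D)
A has the top bid at or above the reserve (66 ETH).
max(second-highest 24 ETH, reserve 6 ETH) = 24 ETH; the reserve does not bind.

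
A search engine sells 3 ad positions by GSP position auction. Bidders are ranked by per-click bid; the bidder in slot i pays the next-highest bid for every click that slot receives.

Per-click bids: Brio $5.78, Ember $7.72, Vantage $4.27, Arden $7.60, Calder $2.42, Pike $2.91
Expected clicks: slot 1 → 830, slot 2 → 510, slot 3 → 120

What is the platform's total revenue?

Ranked by bid: $7.72 (Ember) > $7.60 (Arden) > $5.78 (Brio) > $4.27 (Vantage) > …
Slot 1: Ember pays $7.60 × 830 = $6308.00
Slot 2: Arden pays $5.78 × 510 = $2947.80
Slot 3: Brio pays $4.27 × 120 = $512.40
Total = $9768.20

Total revenue: $9768.20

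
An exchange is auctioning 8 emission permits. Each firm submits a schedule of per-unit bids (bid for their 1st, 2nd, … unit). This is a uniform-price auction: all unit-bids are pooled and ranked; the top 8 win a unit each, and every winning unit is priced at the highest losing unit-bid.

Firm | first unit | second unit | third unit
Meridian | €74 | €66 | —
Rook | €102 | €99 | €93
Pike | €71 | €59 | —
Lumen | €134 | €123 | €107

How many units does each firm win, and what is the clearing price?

Lumen 3, Meridian 1, Pike 1, Rook 3; clearing price €66

Merging the schedules and taking the best 8: 134 (Lumen-1), 123 (Lumen-2), 107 (Lumen-3), 102 (Rook-1), 99 (Rook-2), 93 (Rook-3), 74 (Meridian-1), 71 (Pike-1)
First bid not allocated: €66.
Allocation: Lumen 3, Meridian 1, Pike 1, Rook 3.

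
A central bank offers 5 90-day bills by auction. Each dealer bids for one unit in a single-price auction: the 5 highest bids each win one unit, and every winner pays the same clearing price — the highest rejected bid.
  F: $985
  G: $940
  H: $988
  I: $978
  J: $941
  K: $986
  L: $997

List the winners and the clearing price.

Sorting: 997 (L), 988 (H), 986 (K), 985 (F), 978 (I), 941 (J), 940 (G)
The 5 highest are L, H, K, F, I.
Highest unsuccessful bid: $941 → clearing price.

L, H, K, F, I; each pays $941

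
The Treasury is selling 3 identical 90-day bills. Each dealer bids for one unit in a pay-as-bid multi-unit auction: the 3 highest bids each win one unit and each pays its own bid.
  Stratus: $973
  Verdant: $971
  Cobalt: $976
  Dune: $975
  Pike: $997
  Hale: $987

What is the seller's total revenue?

Total revenue: $2,960

Ordering the bids: 997 (Pike), 987 (Hale), 976 (Cobalt), 975 (Dune), 973 (Stratus), …
Top 3: Pike, Hale, Cobalt.
Total revenue = 997 + 987 + 976 = $2,960.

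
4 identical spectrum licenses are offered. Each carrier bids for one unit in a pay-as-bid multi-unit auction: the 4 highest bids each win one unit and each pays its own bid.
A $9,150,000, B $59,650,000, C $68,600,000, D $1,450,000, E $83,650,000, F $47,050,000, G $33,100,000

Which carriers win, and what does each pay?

Ordering the bids: 83,650,000 (E), 68,600,000 (C), 59,650,000 (B), 47,050,000 (F), 33,100,000 (G), 9,150,000 (A), …
The 4 highest are E, C, B, F.
Each winner pays its own bid: E $83,650,000, C $68,600,000, B $59,650,000, F $47,050,000.

E $83,650,000, C $68,600,000, B $59,650,000, F $47,050,000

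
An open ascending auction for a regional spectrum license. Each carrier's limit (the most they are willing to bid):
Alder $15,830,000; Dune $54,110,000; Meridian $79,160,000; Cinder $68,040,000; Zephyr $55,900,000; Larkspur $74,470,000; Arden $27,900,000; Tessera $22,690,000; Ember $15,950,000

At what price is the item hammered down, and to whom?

Limits ranked: 79,160,000 (Meridian) > 74,470,000 (Larkspur) > 68,040,000 (Cinder) > 55,900,000 (Zephyr) > 54,110,000 (Dune) > 27,900,000 (Arden) > …
Bidding ends when Larkspur exits at $74,470,000; Meridian takes it.

Meridian wins at $74,470,000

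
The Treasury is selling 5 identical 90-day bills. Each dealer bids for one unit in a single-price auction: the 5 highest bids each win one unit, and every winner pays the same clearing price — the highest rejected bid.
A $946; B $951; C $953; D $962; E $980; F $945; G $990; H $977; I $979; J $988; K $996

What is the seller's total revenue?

Total revenue: $4,885

Ordering the bids: 996 (K), 990 (G), 988 (J), 980 (E), 979 (I), 977 (H), 962 (D), …
Top 5: K, G, J, E, I.
Highest unsuccessful bid: $977 → clearing price.
Total revenue = 5 × $977 = $4,885.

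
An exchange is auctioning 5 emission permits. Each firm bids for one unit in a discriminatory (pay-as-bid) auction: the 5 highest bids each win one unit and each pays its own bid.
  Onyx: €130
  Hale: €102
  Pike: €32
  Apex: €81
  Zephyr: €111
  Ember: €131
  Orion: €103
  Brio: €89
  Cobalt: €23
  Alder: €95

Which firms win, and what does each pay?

Ember €131, Onyx €130, Zephyr €111, Orion €103, Hale €102

Ordering the bids: 131 (Ember), 130 (Onyx), 111 (Zephyr), 103 (Orion), 102 (Hale), 95 (Alder), 89 (Brio), …
The 5 highest are Ember, Onyx, Zephyr, Orion, Hale.
Each winner pays its own bid: Ember €131, Onyx €130, Zephyr €111, Orion €103, Hale €102.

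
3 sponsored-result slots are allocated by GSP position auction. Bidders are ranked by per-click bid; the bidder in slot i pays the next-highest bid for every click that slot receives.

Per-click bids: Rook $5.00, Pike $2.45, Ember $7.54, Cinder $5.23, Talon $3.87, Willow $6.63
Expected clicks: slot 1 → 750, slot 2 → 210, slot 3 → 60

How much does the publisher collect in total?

Total revenue: $6370.80

Ranked by bid: $7.54 (Ember) > $6.63 (Willow) > $5.23 (Cinder) > $5.00 (Rook) > …
Slot 1: Ember pays $6.63 × 750 = $4972.50
Slot 2: Willow pays $5.23 × 210 = $1098.30
Slot 3: Cinder pays $5.00 × 60 = $300.00
Total = $6370.80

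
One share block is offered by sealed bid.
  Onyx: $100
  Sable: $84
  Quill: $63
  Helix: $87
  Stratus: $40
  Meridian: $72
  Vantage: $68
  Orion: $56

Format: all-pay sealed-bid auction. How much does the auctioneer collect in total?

Total revenue: $570

Rule: the highest bidder wins the item, but every bidder pays their own bid.
Bids in order: 100 (Onyx) > 87 (Helix) > 84 (Sable) > 72 (Meridian) > 68 (Vantage) > 63 (Quill) > …
Onyx wins with the top bid; all bids are sunk regardless.
Every bidder forfeits their bid regardless of winning.
Revenue = 100 + 84 + 63 + 87 + 40 + 72 + 68 + 56 = $570.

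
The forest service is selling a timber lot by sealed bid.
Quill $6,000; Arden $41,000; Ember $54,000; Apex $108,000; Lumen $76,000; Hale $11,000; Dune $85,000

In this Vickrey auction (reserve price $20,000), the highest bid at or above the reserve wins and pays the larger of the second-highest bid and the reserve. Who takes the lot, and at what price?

Apex pays $85,000

Rule: the highest bid at or above the reserve wins and pays the larger of the second-highest bid and the reserve.
Sorting bids: 108,000 (Apex) > 85,000 (Dune) > 76,000 (Lumen) > 54,000 (Ember) > 41,000 (Arden) > 11,000 (Hale) > …
Apex has the top bid at or above the reserve ($108,000).
max(second-highest $85,000, reserve $20,000) = $85,000; the reserve does not bind.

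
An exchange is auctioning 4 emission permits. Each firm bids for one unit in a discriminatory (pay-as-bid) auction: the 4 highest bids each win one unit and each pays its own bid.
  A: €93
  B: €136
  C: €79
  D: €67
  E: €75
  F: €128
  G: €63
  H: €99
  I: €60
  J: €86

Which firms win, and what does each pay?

Ordering the bids: 136 (B), 128 (F), 99 (H), 93 (A), 86 (J), 79 (C), …
The 4 highest are B, F, H, A.
Each winner pays its own bid: B €136, F €128, H €99, A €93.

B €136, F €128, H €99, A €93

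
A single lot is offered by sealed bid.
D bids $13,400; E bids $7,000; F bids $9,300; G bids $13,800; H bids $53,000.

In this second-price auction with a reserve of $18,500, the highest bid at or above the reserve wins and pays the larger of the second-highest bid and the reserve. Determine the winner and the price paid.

Sorting bids: 53,000 (H) > 13,800 (G) > 13,400 (D) > 9,300 (F) > 7,000 (E)
Highest eligible bid: H at $53,000.
Second-highest bid $13,800 is below the reserve $18,500, so the reserve binds → payment $18,500.

H pays $18,500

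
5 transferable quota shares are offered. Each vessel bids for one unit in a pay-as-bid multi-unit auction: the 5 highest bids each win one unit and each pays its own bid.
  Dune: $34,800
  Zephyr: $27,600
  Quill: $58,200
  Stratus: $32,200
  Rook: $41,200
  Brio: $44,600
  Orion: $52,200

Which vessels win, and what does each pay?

Quill $58,200, Orion $52,200, Brio $44,600, Rook $41,200, Dune $34,800

Sorting: 58,200 (Quill), 52,200 (Orion), 44,600 (Brio), 41,200 (Rook), 34,800 (Dune), 32,200 (Stratus), 27,600 (Zephyr)
The 5 highest are Quill, Orion, Brio, Rook, Dune.
Each winner pays its own bid: Quill $58,200, Orion $52,200, Brio $44,600, Rook $41,200, Dune $34,800.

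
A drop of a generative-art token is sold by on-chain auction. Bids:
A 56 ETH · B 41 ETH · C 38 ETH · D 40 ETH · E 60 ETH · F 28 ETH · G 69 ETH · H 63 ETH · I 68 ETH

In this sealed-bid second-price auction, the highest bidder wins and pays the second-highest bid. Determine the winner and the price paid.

G pays 68 ETH

Bids ranked: 69 (G) > 68 (I) > 63 (H) > 60 (E) > 56 (A) > 41 (B) > …
G is highest; pays the second-highest bid, 68 ETH.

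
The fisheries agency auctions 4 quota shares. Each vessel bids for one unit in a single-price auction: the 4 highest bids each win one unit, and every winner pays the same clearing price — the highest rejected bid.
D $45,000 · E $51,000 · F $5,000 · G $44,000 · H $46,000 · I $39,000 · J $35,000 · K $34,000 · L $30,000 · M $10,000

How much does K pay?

Ordering the bids: 51,000 (E), 46,000 (H), 45,000 (D), 44,000 (G), 39,000 (I), 35,000 (J), …
Winners (4 units): E, H, D, G.
Highest unsuccessful bid: $39,000 → clearing price.
K does not win → pays $0.

K pays $0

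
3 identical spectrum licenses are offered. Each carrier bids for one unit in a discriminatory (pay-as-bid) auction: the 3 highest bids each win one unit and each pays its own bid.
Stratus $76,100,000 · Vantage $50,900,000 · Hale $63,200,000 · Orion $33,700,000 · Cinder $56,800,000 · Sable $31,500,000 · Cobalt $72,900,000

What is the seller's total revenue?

Ordering the bids: 76,100,000 (Stratus), 72,900,000 (Cobalt), 63,200,000 (Hale), 56,800,000 (Cinder), 50,900,000 (Vantage), …
Top 3: Stratus, Cobalt, Hale.
Total revenue = 76,100,000 + 72,900,000 + 63,200,000 = $212,200,000.

Total revenue: $212,200,000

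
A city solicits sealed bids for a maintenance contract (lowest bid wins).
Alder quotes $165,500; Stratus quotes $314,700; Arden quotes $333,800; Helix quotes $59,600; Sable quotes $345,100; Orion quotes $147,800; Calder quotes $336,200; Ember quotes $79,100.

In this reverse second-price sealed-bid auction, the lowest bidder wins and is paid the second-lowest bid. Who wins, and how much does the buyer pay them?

Helix is paid $79,100

Bids in order: 59,600 (Helix) < 79,100 (Ember) < 147,800 (Orion) < 165,500 (Alder) < 314,700 (Stratus) < 333,800 (Arden) < …
Helix is lowest; is paid the second-lowest bid, $79,100.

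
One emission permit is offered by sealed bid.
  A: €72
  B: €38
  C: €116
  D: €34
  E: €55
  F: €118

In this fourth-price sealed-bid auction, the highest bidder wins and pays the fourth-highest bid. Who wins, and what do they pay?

Bids in order: 118 (F) > 116 (C) > 72 (A) > 55 (E) > 38 (B) > 34 (D)
F is highest; pays the fourth-highest bid, €55.

F pays €55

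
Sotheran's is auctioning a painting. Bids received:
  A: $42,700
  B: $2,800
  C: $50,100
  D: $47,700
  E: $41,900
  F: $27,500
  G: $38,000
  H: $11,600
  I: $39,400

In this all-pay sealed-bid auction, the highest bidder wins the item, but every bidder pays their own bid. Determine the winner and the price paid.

C pays $50,100

Bids ranked: 50,100 (C) > 47,700 (D) > 42,700 (A) > 41,900 (E) > 39,400 (I) > 38,000 (G) > …
C wins with the top bid; all bids are sunk regardless.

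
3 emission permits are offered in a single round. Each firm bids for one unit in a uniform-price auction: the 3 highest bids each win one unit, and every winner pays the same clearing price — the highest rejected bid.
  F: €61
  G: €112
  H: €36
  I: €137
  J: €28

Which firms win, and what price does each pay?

I, G, F; each pays €36

Ordering the bids: 137 (I), 112 (G), 61 (F), 36 (H), 28 (J)
The 3 highest are I, G, F.
First losing bid is H's €36, which sets the uniform price.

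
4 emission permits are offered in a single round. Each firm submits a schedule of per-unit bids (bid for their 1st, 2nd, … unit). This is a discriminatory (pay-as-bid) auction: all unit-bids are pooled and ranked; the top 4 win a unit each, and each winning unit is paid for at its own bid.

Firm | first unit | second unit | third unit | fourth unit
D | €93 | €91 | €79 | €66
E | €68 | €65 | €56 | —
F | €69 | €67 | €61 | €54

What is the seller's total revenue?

Merging the schedules and taking the best 4: 93 (D-1), 91 (D-2), 79 (D-3), 69 (F-1)
Next rejected bid: €68 (not a price — pay-as-bid).
Each winning unit pays its own bid.
Revenue = 93 + 91 + 79 + 69 = €332.

Total revenue: €332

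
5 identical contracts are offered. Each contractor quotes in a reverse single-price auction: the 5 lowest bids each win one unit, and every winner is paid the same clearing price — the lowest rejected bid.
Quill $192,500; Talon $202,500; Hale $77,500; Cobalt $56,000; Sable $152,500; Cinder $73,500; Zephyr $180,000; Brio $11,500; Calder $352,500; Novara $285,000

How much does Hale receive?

Ordering the bids: 11,500 (Brio), 56,000 (Cobalt), 73,500 (Cinder), 77,500 (Hale), 152,500 (Sable), 180,000 (Zephyr), 192,500 (Quill), …
The 5 lowest are Brio, Cobalt, Cinder, Hale, Sable.
First losing bid is Zephyr's $180,000, which sets the uniform price.
Hale wins → is paid $180,000.

Hale is paid $180,000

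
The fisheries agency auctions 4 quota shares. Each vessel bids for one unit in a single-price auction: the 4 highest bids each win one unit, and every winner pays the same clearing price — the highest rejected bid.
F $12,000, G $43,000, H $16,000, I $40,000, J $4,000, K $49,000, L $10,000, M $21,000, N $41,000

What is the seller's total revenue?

Ordering the bids: 49,000 (K), 43,000 (G), 41,000 (N), 40,000 (I), 21,000 (M), 16,000 (H), …
Winners (4 units): K, G, N, I.
First losing bid is M's $21,000, which sets the uniform price.
Total revenue = 4 × $21,000 = $84,000.

Total revenue: $84,000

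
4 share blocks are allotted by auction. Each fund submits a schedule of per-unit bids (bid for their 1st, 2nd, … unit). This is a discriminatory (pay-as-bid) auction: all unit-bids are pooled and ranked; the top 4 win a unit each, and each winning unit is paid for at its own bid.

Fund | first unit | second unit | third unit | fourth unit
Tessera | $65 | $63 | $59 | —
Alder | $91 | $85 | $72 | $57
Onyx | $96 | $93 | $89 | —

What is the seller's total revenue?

Total revenue: $369

All unit-bids, highest first — top 4: 96 (Onyx-1), 93 (Onyx-2), 91 (Alder-1), 89 (Onyx-3)
Next rejected bid: $85 (not a price — pay-as-bid).
Each winning unit pays its own bid.
Revenue = 96 + 93 + 91 + 89 = $369.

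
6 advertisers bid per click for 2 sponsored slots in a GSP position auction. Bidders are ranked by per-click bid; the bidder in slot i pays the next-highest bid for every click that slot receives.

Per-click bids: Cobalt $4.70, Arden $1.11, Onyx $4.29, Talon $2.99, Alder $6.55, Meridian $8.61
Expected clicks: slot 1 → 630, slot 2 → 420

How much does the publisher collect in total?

Per-click bids in order: $8.61 (Meridian) > $6.55 (Alder) > $4.70 (Cobalt) > …
Slot 1: Meridian pays $6.55 × 630 = $4126.50
Slot 2: Alder pays $4.70 × 420 = $1974.00
Total = $6100.50

Total revenue: $6100.50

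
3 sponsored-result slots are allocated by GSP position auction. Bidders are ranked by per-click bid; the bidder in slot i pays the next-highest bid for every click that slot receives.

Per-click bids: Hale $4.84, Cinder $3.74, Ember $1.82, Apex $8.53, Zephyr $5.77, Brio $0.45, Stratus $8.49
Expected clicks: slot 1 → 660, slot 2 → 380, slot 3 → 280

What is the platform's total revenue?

Per-click bids in order: $8.53 (Apex) > $8.49 (Stratus) > $5.77 (Zephyr) > $4.84 (Hale) > …
Slot 1: Apex pays $8.49 × 660 = $5603.40
Slot 2: Stratus pays $5.77 × 380 = $2192.60
Slot 3: Zephyr pays $4.84 × 280 = $1355.20
Total = $9151.20

Total revenue: $9151.20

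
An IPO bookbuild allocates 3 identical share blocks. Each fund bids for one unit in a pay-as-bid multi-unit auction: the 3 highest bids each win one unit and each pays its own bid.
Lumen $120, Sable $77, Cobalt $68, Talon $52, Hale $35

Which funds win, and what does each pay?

Lumen $120, Sable $77, Cobalt $68

Bids ranked high→low: 120 (Lumen), 77 (Sable), 68 (Cobalt), 52 (Talon), 35 (Hale)
The 3 highest are Lumen, Sable, Cobalt.
Each winner pays its own bid: Lumen $120, Sable $77, Cobalt $68.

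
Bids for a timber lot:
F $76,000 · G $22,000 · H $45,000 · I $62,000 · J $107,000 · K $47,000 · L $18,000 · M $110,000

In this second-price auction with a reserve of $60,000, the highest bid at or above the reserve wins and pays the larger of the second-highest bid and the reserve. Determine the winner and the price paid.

M pays $107,000

Rule: the highest bid at or above the reserve wins and pays the larger of the second-highest bid and the reserve.
Sorting bids: 110,000 (M) > 107,000 (J) > 76,000 (F) > 62,000 (I) > 47,000 (K) > 45,000 (H) > …
Highest eligible bid: M at $110,000.
max(second-highest $107,000, reserve $60,000) = $107,000; the reserve does not bind.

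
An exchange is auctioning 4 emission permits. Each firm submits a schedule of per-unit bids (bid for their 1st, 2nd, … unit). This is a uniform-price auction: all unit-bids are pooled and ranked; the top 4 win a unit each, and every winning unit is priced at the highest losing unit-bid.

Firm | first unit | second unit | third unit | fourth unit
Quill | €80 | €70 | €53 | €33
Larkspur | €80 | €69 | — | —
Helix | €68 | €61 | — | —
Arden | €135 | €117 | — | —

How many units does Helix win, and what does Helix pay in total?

Pooled unit-bids ranked (top 4): 135 (Arden-1), 117 (Arden-2), 80 (Quill-1), 80 (Larkspur-1)
First bid not allocated: €70.
Helix wins 0 unit(s) at €70 each.

Helix: 0 units, pays €0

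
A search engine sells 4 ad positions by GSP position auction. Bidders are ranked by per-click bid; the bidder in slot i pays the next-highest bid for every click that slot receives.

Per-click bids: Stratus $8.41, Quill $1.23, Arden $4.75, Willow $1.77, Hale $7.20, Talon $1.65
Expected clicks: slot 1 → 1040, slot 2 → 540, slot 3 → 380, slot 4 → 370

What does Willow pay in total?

Willow pays $610.50

Ranked by bid: $8.41 (Stratus) > $7.20 (Hale) > $4.75 (Arden) > $1.77 (Willow) > $1.65 (Talon) > …
Willow holds slot 4 → pays next bid $1.65 × 370 clicks = $610.50.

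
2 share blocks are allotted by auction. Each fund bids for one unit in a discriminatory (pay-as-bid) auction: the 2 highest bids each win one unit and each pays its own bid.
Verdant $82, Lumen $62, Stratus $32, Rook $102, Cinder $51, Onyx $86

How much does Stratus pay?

Stratus pays $0

Sorting: 102 (Rook), 86 (Onyx), 82 (Verdant), 62 (Lumen), …
Winners (2 units): Rook, Onyx.
Stratus does not win → $0.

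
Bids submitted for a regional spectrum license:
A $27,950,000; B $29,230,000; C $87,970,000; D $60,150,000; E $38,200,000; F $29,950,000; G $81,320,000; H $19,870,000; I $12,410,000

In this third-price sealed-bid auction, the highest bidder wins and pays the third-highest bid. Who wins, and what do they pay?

C pays $60,150,000

Bids ranked: 87,970,000 (C) > 81,320,000 (G) > 60,150,000 (D) > 38,200,000 (E) > 29,950,000 (F) > 29,230,000 (B) > …
C is highest; pays the third-highest bid, $60,150,000.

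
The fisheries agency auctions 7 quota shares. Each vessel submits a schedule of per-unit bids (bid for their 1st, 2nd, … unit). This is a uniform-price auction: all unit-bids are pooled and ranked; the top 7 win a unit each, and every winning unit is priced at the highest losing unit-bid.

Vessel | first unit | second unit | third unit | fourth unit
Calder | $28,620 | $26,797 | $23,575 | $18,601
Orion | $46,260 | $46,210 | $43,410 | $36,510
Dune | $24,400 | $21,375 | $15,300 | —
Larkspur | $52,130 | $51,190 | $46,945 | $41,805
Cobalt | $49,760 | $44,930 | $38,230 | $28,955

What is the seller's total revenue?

Merging the schedules and taking the best 7: 52,130 (Larkspur-1), 51,190 (Larkspur-2), 49,760 (Cobalt-1), 46,945 (Larkspur-3), 46,260 (Orion-1), 46,210 (Orion-2), 44,930 (Cobalt-2)
Highest rejected unit-bid = $43,410.
Allocation: Cobalt 2, Larkspur 3, Orion 2. Every unit priced at $43,410.
Revenue = 7 × 43,410 = $303,870.

Total revenue: $303,870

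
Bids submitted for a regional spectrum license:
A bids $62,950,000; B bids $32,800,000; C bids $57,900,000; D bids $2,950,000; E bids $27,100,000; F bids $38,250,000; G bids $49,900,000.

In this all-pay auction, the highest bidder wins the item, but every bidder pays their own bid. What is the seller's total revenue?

Total revenue: $271,850,000

Rule: the highest bidder wins the item, but every bidder pays their own bid.
Sorting bids: 62,950,000 (A) > 57,900,000 (C) > 49,900,000 (G) > 38,250,000 (F) > 32,800,000 (B) > 27,100,000 (E) > …
A wins with the top bid; all bids are sunk regardless.
Every bidder forfeits their bid regardless of winning.
Revenue = 62,950,000 + 32,800,000 + 57,900,000 + 2,950,000 + 27,100,000 + 38,250,000 + 49,900,000 = $271,850,000.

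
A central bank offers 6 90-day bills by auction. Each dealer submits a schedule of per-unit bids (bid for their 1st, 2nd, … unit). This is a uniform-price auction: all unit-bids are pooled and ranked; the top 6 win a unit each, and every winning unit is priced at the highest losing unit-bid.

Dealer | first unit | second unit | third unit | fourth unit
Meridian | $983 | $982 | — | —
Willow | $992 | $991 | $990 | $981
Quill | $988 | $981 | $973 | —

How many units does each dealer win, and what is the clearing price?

Pooled unit-bids ranked (top 6): 992 (Willow-1), 991 (Willow-2), 990 (Willow-3), 988 (Quill-1), 983 (Meridian-1), 982 (Meridian-2)
The (k+1)-th unit-bid is $981.
Allocation: Meridian 2, Quill 1, Willow 3.

Meridian 2, Quill 1, Willow 3; clearing price $981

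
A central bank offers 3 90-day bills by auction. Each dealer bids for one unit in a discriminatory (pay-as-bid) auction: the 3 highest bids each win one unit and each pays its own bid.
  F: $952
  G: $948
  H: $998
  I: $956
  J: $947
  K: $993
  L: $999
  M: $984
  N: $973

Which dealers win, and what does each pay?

L $999, H $998, K $993

Bids ranked high→low: 999 (L), 998 (H), 993 (K), 984 (M), 973 (N), …
Top 3: L, H, K.
Each winner pays its own bid: L $999, H $998, K $993.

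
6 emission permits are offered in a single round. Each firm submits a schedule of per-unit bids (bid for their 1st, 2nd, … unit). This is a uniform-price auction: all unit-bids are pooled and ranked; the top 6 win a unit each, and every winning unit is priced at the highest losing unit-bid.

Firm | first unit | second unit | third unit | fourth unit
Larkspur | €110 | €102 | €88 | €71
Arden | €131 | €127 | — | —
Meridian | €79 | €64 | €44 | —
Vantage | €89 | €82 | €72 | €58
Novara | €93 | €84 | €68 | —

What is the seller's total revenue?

All unit-bids, highest first — top 6: 131 (Arden-1), 127 (Arden-2), 110 (Larkspur-1), 102 (Larkspur-2), 93 (Novara-1), 89 (Vantage-1)
The (k+1)-th unit-bid is €88.
Allocation: Arden 2, Larkspur 2, Novara 1, Vantage 1. Every unit priced at €88.
Revenue = 6 × 88 = €528.

Total revenue: €528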